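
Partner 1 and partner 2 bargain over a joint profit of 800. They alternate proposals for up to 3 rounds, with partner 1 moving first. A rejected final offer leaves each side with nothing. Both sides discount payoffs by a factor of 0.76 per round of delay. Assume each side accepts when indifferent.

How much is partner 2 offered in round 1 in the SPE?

Round 3 (partner 1 proposes): rejection yields 0 for partner 2; partner 1 offers 0 and keeps 800.
Round 2 (partner 2 proposes): partner 1 can get 800 next round, worth 0.76 × 800 = 608 now. Partner 2 offers 608 and keeps 800 − 608 = 192.
Round 1 (partner 1 proposes): partner 2 can get 192 next round, worth 0.76 × 192 = 145.92 now, so partner 1 offers 145.92, keeping 654.08.

145.92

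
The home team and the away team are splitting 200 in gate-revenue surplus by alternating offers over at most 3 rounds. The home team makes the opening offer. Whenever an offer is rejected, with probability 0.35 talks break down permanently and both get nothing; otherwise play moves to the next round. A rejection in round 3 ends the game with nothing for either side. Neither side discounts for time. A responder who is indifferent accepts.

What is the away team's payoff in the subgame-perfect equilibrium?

45.5

Round 3 (the home team proposes): rejection yields 0 for the away team; the home team offers 0 and keeps 200.
Round 2 (the away team proposes): rejecting gives the home team an expected 0.65 × 200 = 130; the away team offers that and keeps 70.
Round 1 (the home team proposes): rejecting gives the away team an expected 0.65 × 70 = 45.5. The home team offers 45.5 and keeps 200 − 45.5 = 154.5.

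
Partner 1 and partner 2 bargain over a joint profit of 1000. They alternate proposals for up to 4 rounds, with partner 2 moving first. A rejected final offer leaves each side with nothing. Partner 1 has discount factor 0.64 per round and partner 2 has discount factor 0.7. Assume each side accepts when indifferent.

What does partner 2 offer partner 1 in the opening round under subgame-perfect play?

478.72

Round 4 (partner 1 proposes): rejection yields 0 for partner 2; partner 1 offers 0 and keeps 1000.
Round 3 (partner 2 proposes): partner 1 can get 1000 next round, worth 0.64 × 1000 = 640 now. Partner 2 offers 640 and keeps 1000 − 640 = 360.
Round 2 (partner 1 proposes): partner 2 can get 360 next round, worth 0.7 × 360 = 252 now. Partner 1 offers 252 and keeps 1000 − 252 = 748.
Round 1 (partner 2 proposes): partner 1 can get 748 next round, worth 0.64 × 748 = 478.72 now; partner 2 offers that and keeps 521.28.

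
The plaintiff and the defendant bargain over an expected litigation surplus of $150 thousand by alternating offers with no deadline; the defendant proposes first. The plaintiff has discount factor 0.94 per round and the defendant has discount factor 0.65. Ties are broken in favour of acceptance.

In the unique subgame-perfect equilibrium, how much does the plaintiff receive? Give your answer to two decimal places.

Let x be the defendant's share when the defendant proposes and y be the plaintiff's share when the plaintiff proposes.
The plaintiff accepts iff offered ≥ 0.94·y, so x = 150 − 0.94y. Symmetrically y = 150 − 0.65x.
Substituting: x = 150 − 0.94(150 − 0.65x), giving x(1 − 0.65·0.94) = 150(1 − 0.94).
So x = 150 × 0.06 / 0.389 ≈ 23.1362, and the plaintiff receives 150 − x ≈ 126.8638.

126.86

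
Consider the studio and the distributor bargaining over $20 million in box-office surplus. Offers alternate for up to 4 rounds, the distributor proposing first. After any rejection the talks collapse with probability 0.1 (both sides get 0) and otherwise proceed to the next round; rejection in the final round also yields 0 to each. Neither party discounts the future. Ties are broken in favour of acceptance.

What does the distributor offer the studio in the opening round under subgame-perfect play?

16.38

Round 4 (the studio proposes): the distributor will accept anything ≥ 0, so the studio offers 0 and keeps 20.
Round 3 (the distributor proposes): rejecting gives the studio an expected 0.9 × 20 = 18. The distributor offers 18 and keeps 20 − 18 = 2.
Round 2 (the studio proposes): rejecting gives the distributor an expected 0.9 × 2 = 1.8. The studio offers 1.8 and keeps 20 − 1.8 = 18.2.
Round 1 (the distributor proposes): rejecting gives the studio an expected 0.9 × 18.2 = 16.38. The distributor offers 16.38 and keeps 20 − 16.38 = 3.62.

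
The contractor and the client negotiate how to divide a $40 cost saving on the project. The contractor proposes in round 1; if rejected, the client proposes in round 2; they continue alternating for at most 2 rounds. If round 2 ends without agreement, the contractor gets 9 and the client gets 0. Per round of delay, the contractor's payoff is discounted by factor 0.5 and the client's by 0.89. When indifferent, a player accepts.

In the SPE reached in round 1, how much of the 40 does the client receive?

Round 2 (the client proposes): the contractor gets 9 if talks fail, so the client offers 9 and keeps 31.
Round 1 (the contractor proposes): the client can get 31 next round, worth 0.89 × 31 = 27.59 now. The contractor offers 27.59 and keeps 40 − 27.59 = 12.41.

27.59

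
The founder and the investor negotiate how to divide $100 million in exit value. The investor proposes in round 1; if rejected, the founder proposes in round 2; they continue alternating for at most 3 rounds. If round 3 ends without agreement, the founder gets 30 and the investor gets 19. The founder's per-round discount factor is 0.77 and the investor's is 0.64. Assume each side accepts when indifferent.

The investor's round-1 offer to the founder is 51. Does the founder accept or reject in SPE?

Accept

Round 3 (the investor proposes): the founder gets 30 if talks fail, so the investor offers 30 and keeps 70.
Round 2 (the founder proposes): the investor can get 70 next round, worth 0.64 × 70 = 44.8 now, so the founder offers 44.8, keeping 55.2.
So by rejecting in round 1, the founder gets 55.2 next round, worth 0.77 × 55.2 = 42.504 now.
Offer 51 ≥ 42.504, so the founder accepts.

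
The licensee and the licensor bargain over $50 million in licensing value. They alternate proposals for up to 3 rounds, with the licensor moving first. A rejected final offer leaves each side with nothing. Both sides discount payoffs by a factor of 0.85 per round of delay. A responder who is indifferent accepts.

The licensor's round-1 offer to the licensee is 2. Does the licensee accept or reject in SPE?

Reject

Work out the licensee's continuation value if the offer is rejected.
Round 3 (the licensor proposes): the licensee will accept anything ≥ 0, so the licensor offers 0 and keeps 50.
Round 2 (the licensee proposes): the licensor can get 50 next round, worth 0.85 × 50 = 42.5 now; the licensee offers that and keeps 7.5.
So by rejecting in round 1, the licensee gets 7.5 next round, worth 0.85 × 7.5 = 6.375 now.
Offer 2 < 6.375, so the licensee rejects.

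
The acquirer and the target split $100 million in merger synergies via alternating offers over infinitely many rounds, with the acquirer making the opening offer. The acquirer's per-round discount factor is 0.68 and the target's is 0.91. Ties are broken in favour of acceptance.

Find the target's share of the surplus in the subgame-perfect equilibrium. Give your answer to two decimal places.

Let x be the acquirer's share when the acquirer proposes and y be the target's share when the target proposes.
The target accepts iff offered ≥ 0.91·y, so x = 100 − 0.91y. Symmetrically y = 100 − 0.68x.
Substituting: x = 100 − 0.91(100 − 0.68x), giving x(1 − 0.68·0.91) = 100(1 − 0.91).
So x = 100 × 0.09 / 0.3812 ≈ 23.6097, and the target receives 100 − x ≈ 76.3903.

76.39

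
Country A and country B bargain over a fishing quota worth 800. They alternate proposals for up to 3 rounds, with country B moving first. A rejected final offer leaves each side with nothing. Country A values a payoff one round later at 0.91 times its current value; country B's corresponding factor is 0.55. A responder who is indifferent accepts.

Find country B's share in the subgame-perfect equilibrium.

472.4

Round 3 (country B proposes): country A will accept anything ≥ 0, so country B offers 0 and keeps 800.
Round 2 (country A proposes): country B can get 800 next round, worth 0.55 × 800 = 440 now; country A offers that and keeps 360.
Round 1 (country B proposes): country A can get 360 next round, worth 0.91 × 360 = 327.6 now, so country B offers 327.6, keeping 472.4.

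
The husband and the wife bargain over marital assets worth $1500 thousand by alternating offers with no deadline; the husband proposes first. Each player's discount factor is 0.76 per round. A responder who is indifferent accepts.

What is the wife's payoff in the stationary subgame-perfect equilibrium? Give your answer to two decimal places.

Let x be the husband's share when the husband proposes and y be the wife's share when the wife proposes.
The wife accepts iff offered ≥ 0.76·y, so x = 1500 − 0.76y. Symmetrically y = 1500 − 0.76x.
Substituting: x = 1500 − 0.76(1500 − 0.76x), giving x(1 − 0.76·0.76) = 1500(1 − 0.76).
So x = 1500 × 0.24 / 0.4224 ≈ 852.2727, and the wife receives 1500 − x ≈ 647.7273.

647.73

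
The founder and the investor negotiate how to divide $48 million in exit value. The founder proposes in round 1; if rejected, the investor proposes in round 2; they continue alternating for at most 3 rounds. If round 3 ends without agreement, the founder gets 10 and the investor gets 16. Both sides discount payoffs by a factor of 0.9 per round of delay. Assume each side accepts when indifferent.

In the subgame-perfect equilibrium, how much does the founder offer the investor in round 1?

Round 3 (the founder proposes): the investor gets 16 if talks fail, so the founder offers 16 and keeps 32.
Round 2 (the investor proposes): the founder can get 32 next round, worth 0.9 × 32 = 28.8 now, so the investor offers 28.8, keeping 19.2.
Round 1 (the founder proposes): the investor can get 19.2 next round, worth 0.9 × 19.2 = 17.28 now; the founder offers that and keeps 30.72.

17.28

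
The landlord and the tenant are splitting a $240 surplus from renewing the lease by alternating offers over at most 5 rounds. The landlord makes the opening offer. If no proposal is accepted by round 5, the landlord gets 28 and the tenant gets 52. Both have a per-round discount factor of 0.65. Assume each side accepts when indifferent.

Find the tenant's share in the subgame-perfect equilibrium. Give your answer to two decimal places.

86.95

Round 5 (the landlord proposes): the tenant gets 52 if talks fail, so the landlord offers 52 and keeps 188.
Round 4 (the tenant proposes): the landlord can get 188 next round, worth 0.65 × 188 = 122.2 now; the tenant offers that and keeps 117.8.
Round 3 (the landlord proposes): the tenant can get 117.8 next round, worth 0.65 × 117.8 = 76.57 now. The landlord offers 76.57 and keeps 240 − 76.57 = 163.43.
Round 2 (the tenant proposes): the landlord can get 163.43 next round, worth 0.65 × 163.43 = 106.2295 now. The tenant offers 106.2295 and keeps 240 − 106.2295 = 133.7705.
Round 1 (the landlord proposes): the tenant can get 133.7705 next round, worth 0.65 × 133.7705 = 86.950825 now. The landlord offers 86.950825 and keeps 240 − 86.950825 = 153.049175.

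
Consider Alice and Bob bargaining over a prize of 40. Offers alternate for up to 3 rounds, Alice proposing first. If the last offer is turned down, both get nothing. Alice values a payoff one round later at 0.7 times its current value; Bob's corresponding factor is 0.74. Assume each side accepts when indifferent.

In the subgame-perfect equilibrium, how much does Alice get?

Solve by backward induction from round 3.
Round 3 (Alice proposes): Bob will accept anything ≥ 0, so Alice offers 0 and keeps 40.
Round 2 (Bob proposes): Alice can get 40 next round, worth 0.7 × 40 = 28 now. Bob offers 28 and keeps 40 − 28 = 12.
Round 1 (Alice proposes): Bob can get 12 next round, worth 0.74 × 12 = 8.88 now. Alice offers 8.88 and keeps 40 − 8.88 = 31.12.

31.12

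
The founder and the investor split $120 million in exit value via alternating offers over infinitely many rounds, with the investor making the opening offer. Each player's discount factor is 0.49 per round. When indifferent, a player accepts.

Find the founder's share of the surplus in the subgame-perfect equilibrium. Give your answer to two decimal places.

39.46

When the investor proposes, the founder accepts any offer worth at least 0.49 times what the founder would get by proposing next round; and vice versa.
This gives x = 120 − 0.49y and y = 120 − 0.49x, where x and y are each side's share when it proposes.
Hence (1 − 0.49·0.49)x = 120(1 − 0.49), i.e. 0.7599·x = 61.2.
x ≈ 80.5369; the founder's share is 120 − x ≈ 39.4631.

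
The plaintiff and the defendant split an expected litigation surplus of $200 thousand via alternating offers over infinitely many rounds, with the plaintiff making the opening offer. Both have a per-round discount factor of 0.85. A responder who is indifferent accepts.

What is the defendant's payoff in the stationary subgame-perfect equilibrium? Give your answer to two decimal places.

91.89

When the plaintiff proposes, the defendant accepts any offer worth at least 0.85 times what the defendant would get by proposing next round; and vice versa.
This gives x = 200 − 0.85y and y = 200 − 0.85x, where x and y are each side's share when it proposes.
Hence (1 − 0.85·0.85)x = 200(1 − 0.85), i.e. 0.2775·x = 30.
x ≈ 108.1081; the defendant's share is 200 − x ≈ 91.8919.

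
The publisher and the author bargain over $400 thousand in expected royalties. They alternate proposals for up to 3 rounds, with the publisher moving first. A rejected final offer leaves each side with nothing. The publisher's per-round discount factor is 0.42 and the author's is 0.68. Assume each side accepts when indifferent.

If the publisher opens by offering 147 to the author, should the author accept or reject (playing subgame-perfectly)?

Round 3 (the publisher proposes): rejection yields 0 for the author; the publisher offers 0 and keeps 400.
Round 2 (the author proposes): the publisher can get 400 next round, worth 0.42 × 400 = 168 now. The author offers 168 and keeps 400 − 168 = 232.
So by rejecting in round 1, the author gets 232 next round, worth 0.68 × 232 = 157.76 now.
Offer 147 < 157.76, so the author rejects.

Reject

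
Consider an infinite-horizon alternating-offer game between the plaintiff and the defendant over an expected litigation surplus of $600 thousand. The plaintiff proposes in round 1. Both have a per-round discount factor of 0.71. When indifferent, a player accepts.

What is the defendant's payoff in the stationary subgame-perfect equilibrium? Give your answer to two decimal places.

249.12

Let x be the plaintiff's share when the plaintiff proposes and y be the defendant's share when the defendant proposes.
The defendant accepts iff offered ≥ 0.71·y, so x = 600 − 0.71y. Symmetrically y = 600 − 0.71x.
Substituting: x = 600 − 0.71(600 − 0.71x), giving x(1 − 0.71·0.71) = 600(1 − 0.71).
So x = 600 × 0.29 / 0.4959 ≈ 350.8772, and the defendant receives 600 − x ≈ 249.1228.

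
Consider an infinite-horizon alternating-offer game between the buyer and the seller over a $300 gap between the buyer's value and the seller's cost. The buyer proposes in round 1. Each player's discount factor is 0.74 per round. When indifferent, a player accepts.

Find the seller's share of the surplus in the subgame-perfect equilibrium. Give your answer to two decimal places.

127.59

When the buyer proposes, the seller accepts any offer worth at least 0.74 times what the seller would get by proposing next round; and vice versa.
This gives x = 300 − 0.74y and y = 300 − 0.74x, where x and y are each side's share when it proposes.
Hence (1 − 0.74·0.74)x = 300(1 − 0.74), i.e. 0.4524·x = 78.
x ≈ 172.4138; the seller's share is 300 − x ≈ 127.5862.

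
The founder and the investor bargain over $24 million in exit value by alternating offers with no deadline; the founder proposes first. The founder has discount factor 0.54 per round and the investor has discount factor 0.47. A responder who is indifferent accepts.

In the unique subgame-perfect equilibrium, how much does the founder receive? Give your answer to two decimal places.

In a stationary SPE each proposer offers the other exactly their discounted continuation value.
If the founder keeps x when proposing and the investor keeps y when proposing, then x = 24 − 0.47y and y = 24 − 0.54x.
Solving: x = 24(1 − 0.47) / (1 − 0.54·0.47) = 12.72 / 0.7462 ≈ 17.0464.
The investor gets 24 − 17.0464 ≈ 6.9536.

17.05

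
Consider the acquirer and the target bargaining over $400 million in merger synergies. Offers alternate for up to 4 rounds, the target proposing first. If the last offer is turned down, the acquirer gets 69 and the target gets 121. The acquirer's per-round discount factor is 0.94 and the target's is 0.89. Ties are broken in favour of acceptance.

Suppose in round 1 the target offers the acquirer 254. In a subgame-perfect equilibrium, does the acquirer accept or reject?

Reject

Round 4 (the acquirer proposes): the target gets 121 if talks fail, so the acquirer offers 121 and keeps 279.
Round 3 (the target proposes): the acquirer can get 279 next round, worth 0.94 × 279 = 262.26 now. The target offers 262.26 and keeps 400 − 262.26 = 137.74.
Round 2 (the acquirer proposes): the target can get 137.74 next round, worth 0.89 × 137.74 = 122.5886 now. The acquirer offers 122.5886 and keeps 400 − 122.5886 = 277.4114.
So by rejecting in round 1, the acquirer gets 277.4114 next round, worth 0.94 × 277.4114 = 260.766716 now.
Offer 254 < 260.766716, so the acquirer rejects.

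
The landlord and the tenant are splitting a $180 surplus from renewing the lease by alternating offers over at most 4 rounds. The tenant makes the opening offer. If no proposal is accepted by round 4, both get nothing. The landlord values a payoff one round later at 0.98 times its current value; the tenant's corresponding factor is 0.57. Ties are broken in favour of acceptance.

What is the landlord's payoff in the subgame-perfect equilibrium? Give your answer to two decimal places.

174.39

Work backward from the last round.
Round 4 (the landlord proposes): the tenant will accept anything ≥ 0, so the landlord offers 0 and keeps 180.
Round 3 (the tenant proposes): the landlord can get 180 next round, worth 0.98 × 180 = 176.4 now. The tenant offers 176.4 and keeps 180 − 176.4 = 3.6.
Round 2 (the landlord proposes): the tenant can get 3.6 next round, worth 0.57 × 3.6 = 2.052 now. The landlord offers 2.052 and keeps 180 − 2.052 = 177.948.
Round 1 (the tenant proposes): the landlord can get 177.948 next round, worth 0.98 × 177.948 = 174.38904 now; the tenant offers that and keeps 5.61096.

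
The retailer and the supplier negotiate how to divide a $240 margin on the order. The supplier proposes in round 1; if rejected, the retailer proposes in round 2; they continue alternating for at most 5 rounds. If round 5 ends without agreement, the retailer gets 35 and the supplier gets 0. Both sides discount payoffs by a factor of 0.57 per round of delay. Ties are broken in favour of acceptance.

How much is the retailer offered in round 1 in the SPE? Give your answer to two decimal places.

81.63

Round 5 (the supplier proposes): the retailer gets 35 if talks fail, so the supplier offers 35 and keeps 205.
Round 4 (the retailer proposes): the supplier can get 205 next round, worth 0.57 × 205 = 116.85 now. The retailer offers 116.85 and keeps 240 − 116.85 = 123.15.
Round 3 (the supplier proposes): the retailer can get 123.15 next round, worth 0.57 × 123.15 = 70.1955 now; the supplier offers that and keeps 169.8045.
Round 2 (the retailer proposes): the supplier can get 169.8045 next round, worth 0.57 × 169.8045 = 96.788565 now. The retailer offers 96.788565 and keeps 240 − 96.788565 = 143.211435.
Round 1 (the supplier proposes): the retailer can get 143.211435 next round, worth 0.57 × 143.211435 = 81.63051795 now. The supplier offers 81.63051795 and keeps 240 − 81.63051795 = 158.36948205.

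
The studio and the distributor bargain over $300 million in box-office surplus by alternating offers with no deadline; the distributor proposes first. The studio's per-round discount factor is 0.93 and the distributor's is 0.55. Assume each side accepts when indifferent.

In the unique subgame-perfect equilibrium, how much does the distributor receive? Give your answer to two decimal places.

When the distributor proposes, the studio accepts any offer worth at least 0.93 times what the studio would get by proposing next round; and vice versa.
This gives x = 300 − 0.93y and y = 300 − 0.55x, where x and y are each side's share when it proposes.
Hence (1 − 0.93·0.55)x = 300(1 − 0.93), i.e. 0.4885·x = 21.
x ≈ 42.9887; the studio's share is 300 − x ≈ 257.0113.

42.99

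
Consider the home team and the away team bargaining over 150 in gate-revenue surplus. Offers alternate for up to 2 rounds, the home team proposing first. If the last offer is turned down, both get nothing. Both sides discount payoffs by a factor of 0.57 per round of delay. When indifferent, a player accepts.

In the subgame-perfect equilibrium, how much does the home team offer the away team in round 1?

Round 2 (the away team proposes): rejection yields 0 for the home team; the away team offers 0 and keeps 150.
Round 1 (the home team proposes): the away team can get 150 next round, worth 0.57 × 150 = 85.5 now. The home team offers 85.5 and keeps 150 − 85.5 = 64.5.

85.5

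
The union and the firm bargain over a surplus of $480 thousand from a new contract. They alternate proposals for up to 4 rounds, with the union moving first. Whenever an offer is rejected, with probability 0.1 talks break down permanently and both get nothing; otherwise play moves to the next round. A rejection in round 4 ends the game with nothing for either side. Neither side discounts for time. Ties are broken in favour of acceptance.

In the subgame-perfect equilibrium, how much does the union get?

By backward induction:
Round 4 (the firm proposes): the union will accept anything ≥ 0, so the firm offers 0 and keeps 480.
Round 3 (the union proposes): rejecting gives the firm an expected 0.9 × 480 = 432, so the union offers 432, keeping 48.
Round 2 (the firm proposes): rejecting gives the union an expected 0.9 × 48 = 43.2. The firm offers 43.2 and keeps 480 − 43.2 = 436.8.
Round 1 (the union proposes): rejecting gives the firm an expected 0.9 × 436.8 = 393.12, so the union offers 393.12, keeping 86.88.

86.88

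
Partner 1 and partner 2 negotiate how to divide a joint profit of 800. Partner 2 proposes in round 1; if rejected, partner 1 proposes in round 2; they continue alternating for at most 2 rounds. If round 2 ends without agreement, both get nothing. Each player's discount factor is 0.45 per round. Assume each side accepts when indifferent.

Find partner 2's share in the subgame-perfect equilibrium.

440

Round 2 (partner 1 proposes): partner 2 will accept anything ≥ 0, so partner 1 offers 0 and keeps 800.
Round 1 (partner 2 proposes): partner 1 can get 800 next round, worth 0.45 × 800 = 360 now, so partner 2 offers 360, keeping 440.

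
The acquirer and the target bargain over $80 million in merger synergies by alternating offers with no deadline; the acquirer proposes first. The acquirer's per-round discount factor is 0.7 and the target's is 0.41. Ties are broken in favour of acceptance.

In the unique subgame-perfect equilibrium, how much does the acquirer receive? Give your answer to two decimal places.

66.20

In a stationary SPE each proposer offers the other exactly their discounted continuation value.
If the acquirer keeps x when proposing and the target keeps y when proposing, then x = 80 − 0.41y and y = 80 − 0.7x.
Solving: x = 80(1 − 0.41) / (1 − 0.7·0.41) = 47.2 / 0.713 ≈ 66.1992.
The target gets 80 − 66.1992 ≈ 13.8008.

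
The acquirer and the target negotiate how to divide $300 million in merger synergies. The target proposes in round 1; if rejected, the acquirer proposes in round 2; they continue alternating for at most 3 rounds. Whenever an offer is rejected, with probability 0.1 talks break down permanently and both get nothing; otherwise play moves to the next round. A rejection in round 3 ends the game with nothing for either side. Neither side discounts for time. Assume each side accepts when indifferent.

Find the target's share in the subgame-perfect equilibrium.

273

Round 3 (the target proposes): the acquirer will accept anything ≥ 0, so the target offers 0 and keeps 300.
Round 2 (the acquirer proposes): rejecting gives the target an expected 0.9 × 300 = 270, so the acquirer offers 270, keeping 30.
Round 1 (the target proposes): rejecting gives the acquirer an expected 0.9 × 30 = 27; the target offers that and keeps 273.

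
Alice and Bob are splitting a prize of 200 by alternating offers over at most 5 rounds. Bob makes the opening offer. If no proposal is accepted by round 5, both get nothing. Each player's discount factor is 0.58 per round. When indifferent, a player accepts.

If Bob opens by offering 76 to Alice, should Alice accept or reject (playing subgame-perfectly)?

Accept

Work out Alice's continuation value if the offer is rejected.
Round 5 (Bob proposes): rejection yields 0 for Alice; Bob offers 0 and keeps 200.
Round 4 (Alice proposes): Bob can get 200 next round, worth 0.58 × 200 = 116 now. Alice offers 116 and keeps 200 − 116 = 84.
Round 3 (Bob proposes): Alice can get 84 next round, worth 0.58 × 84 = 48.72 now. Bob offers 48.72 and keeps 200 − 48.72 = 151.28.
Round 2 (Alice proposes): Bob can get 151.28 next round, worth 0.58 × 151.28 = 87.7424 now. Alice offers 87.7424 and keeps 200 − 87.7424 = 112.2576.
So by rejecting in round 1, Alice gets 112.2576 next round, worth 0.58 × 112.2576 = 65.109408 now.
Offer 76 ≥ 65.109408, so Alice accepts.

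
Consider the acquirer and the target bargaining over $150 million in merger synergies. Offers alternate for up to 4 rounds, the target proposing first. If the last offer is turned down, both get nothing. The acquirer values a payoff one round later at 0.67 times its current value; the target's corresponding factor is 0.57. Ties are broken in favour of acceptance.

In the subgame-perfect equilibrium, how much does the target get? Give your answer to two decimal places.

68.40

Round 4 (the acquirer proposes): the target will accept anything ≥ 0, so the acquirer offers 0 and keeps 150.
Round 3 (the target proposes): the acquirer can get 150 next round, worth 0.67 × 150 = 100.5 now. The target offers 100.5 and keeps 150 − 100.5 = 49.5.
Round 2 (the acquirer proposes): the target can get 49.5 next round, worth 0.57 × 49.5 = 28.215 now. The acquirer offers 28.215 and keeps 150 − 28.215 = 121.785.
Round 1 (the target proposes): the acquirer can get 121.785 next round, worth 0.67 × 121.785 = 81.59595 now, so the target offers 81.59595, keeping 68.40405.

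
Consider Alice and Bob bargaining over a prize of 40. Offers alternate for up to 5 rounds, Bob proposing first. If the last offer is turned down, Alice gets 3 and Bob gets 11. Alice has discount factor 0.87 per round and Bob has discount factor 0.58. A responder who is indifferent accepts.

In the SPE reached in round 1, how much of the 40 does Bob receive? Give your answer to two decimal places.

Work backward from the last round.
Round 5 (Bob proposes): Alice gets 3 if talks fail, so Bob offers 3 and keeps 37.
Round 4 (Alice proposes): Bob can get 37 next round, worth 0.58 × 37 = 21.46 now. Alice offers 21.46 and keeps 40 − 21.46 = 18.54.
Round 3 (Bob proposes): Alice can get 18.54 next round, worth 0.87 × 18.54 = 16.1298 now. Bob offers 16.1298 and keeps 40 − 16.1298 = 23.8702.
Round 2 (Alice proposes): Bob can get 23.8702 next round, worth 0.58 × 23.8702 = 13.844716 now. Alice offers 13.844716 and keeps 40 − 13.844716 = 26.155284.
Round 1 (Bob proposes): Alice can get 26.155284 next round, worth 0.87 × 26.155284 = 22.75509708 now. Bob offers 22.75509708 and keeps 40 − 22.75509708 = 17.24490292.

17.24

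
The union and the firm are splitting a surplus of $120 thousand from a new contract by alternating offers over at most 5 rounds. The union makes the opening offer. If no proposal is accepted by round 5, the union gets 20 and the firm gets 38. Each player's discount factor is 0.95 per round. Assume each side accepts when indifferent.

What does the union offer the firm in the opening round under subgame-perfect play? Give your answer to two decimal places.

Round 5 (the union proposes): the firm gets 38 if talks fail, so the union offers 38 and keeps 82.
Round 4 (the firm proposes): the union can get 82 next round, worth 0.95 × 82 = 77.9 now; the firm offers that and keeps 42.1.
Round 3 (the union proposes): the firm can get 42.1 next round, worth 0.95 × 42.1 = 39.995 now, so the union offers 39.995, keeping 80.005.
Round 2 (the firm proposes): the union can get 80.005 next round, worth 0.95 × 80.005 = 76.00475 now, so the firm offers 76.00475, keeping 43.99525.
Round 1 (the union proposes): the firm can get 43.99525 next round, worth 0.95 × 43.99525 = 41.7954875 now, so the union offers 41.7954875, keeping 78.2045125.

41.80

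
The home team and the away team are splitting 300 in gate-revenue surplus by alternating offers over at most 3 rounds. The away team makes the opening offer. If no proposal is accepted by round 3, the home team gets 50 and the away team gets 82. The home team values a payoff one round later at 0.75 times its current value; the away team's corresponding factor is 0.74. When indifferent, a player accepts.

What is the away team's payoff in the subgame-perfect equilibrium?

213.75

Round 3 (the away team proposes): the home team gets 50 if talks fail, so the away team offers 50 and keeps 250.
Round 2 (the home team proposes): the away team can get 250 next round, worth 0.74 × 250 = 185 now, so the home team offers 185, keeping 115.
Round 1 (the away team proposes): the home team can get 115 next round, worth 0.75 × 115 = 86.25 now. The away team offers 86.25 and keeps 300 − 86.25 = 213.75.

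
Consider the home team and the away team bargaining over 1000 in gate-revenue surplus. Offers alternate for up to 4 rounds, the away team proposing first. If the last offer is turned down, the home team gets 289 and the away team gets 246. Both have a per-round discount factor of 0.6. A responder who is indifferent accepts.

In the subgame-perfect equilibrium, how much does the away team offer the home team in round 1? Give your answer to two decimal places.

By backward induction:
Round 4 (the home team proposes): the away team gets 246 if talks fail, so the home team offers 246 and keeps 754.
Round 3 (the away team proposes): the home team can get 754 next round, worth 0.6 × 754 = 452.4 now, so the away team offers 452.4, keeping 547.6.
Round 2 (the home team proposes): the away team can get 547.6 next round, worth 0.6 × 547.6 = 328.56 now. The home team offers 328.56 and keeps 1000 − 328.56 = 671.44.
Round 1 (the away team proposes): the home team can get 671.44 next round, worth 0.6 × 671.44 = 402.864 now, so the away team offers 402.864, keeping 597.136.

402.86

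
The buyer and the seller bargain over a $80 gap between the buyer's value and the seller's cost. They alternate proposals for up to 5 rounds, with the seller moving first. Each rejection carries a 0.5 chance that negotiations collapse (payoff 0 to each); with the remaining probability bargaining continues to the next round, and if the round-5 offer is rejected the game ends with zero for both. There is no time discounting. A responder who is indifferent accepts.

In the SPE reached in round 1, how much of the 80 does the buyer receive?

Round 5 (the seller proposes): the buyer will accept anything ≥ 0, so the seller offers 0 and keeps 80.
Round 4 (the buyer proposes): rejecting gives the seller an expected 0.5 × 80 = 40. The buyer offers 40 and keeps 80 − 40 = 40.
Round 3 (the seller proposes): rejecting gives the buyer an expected 0.5 × 40 = 20; the seller offers that and keeps 60.
Round 2 (the buyer proposes): rejecting gives the seller an expected 0.5 × 60 = 30; the buyer offers that and keeps 50.
Round 1 (the seller proposes): rejecting gives the buyer an expected 0.5 × 50 = 25; the seller offers that and keeps 55.

25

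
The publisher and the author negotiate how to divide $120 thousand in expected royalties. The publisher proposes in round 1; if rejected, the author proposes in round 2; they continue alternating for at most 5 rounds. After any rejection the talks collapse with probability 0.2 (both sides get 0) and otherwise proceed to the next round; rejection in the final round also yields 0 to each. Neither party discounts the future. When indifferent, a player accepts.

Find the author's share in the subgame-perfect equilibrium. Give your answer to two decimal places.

31.49

By backward induction:
Round 5 (the publisher proposes): rejection yields 0 for the author; the publisher offers 0 and keeps 120.
Round 4 (the author proposes): rejecting gives the publisher an expected 0.8 × 120 = 96. The author offers 96 and keeps 120 − 96 = 24.
Round 3 (the publisher proposes): rejecting gives the author an expected 0.8 × 24 = 19.2; the publisher offers that and keeps 100.8.
Round 2 (the author proposes): rejecting gives the publisher an expected 0.8 × 100.8 = 80.64; the author offers that and keeps 39.36.
Round 1 (the publisher proposes): rejecting gives the author an expected 0.8 × 39.36 = 31.488, so the publisher offers 31.488, keeping 88.512.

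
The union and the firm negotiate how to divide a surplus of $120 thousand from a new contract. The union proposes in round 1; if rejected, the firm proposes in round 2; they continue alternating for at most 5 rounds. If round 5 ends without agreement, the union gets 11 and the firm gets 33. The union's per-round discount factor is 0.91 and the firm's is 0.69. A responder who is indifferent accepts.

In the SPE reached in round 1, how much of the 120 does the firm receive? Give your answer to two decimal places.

Round 5 (the union proposes): the firm gets 33 if talks fail, so the union offers 33 and keeps 87.
Round 4 (the firm proposes): the union can get 87 next round, worth 0.91 × 87 = 79.17 now; the firm offers that and keeps 40.83.
Round 3 (the union proposes): the firm can get 40.83 next round, worth 0.69 × 40.83 = 28.1727 now, so the union offers 28.1727, keeping 91.8273.
Round 2 (the firm proposes): the union can get 91.8273 next round, worth 0.91 × 91.8273 = 83.562843 now, so the firm offers 83.562843, keeping 36.437157.
Round 1 (the union proposes): the firm can get 36.437157 next round, worth 0.69 × 36.437157 = 25.14163833 now; the union offers that and keeps 94.85836167.

25.14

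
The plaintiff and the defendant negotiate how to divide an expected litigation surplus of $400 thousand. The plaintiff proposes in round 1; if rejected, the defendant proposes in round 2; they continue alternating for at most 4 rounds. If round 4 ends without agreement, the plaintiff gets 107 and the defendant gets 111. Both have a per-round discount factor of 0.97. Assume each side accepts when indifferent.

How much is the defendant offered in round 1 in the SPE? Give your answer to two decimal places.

279.05

Round 4 (the defendant proposes): the plaintiff gets 107 if talks fail, so the defendant offers 107 and keeps 293.
Round 3 (the plaintiff proposes): the defendant can get 293 next round, worth 0.97 × 293 = 284.21 now, so the plaintiff offers 284.21, keeping 115.79.
Round 2 (the defendant proposes): the plaintiff can get 115.79 next round, worth 0.97 × 115.79 = 112.3163 now, so the defendant offers 112.3163, keeping 287.6837.
Round 1 (the plaintiff proposes): the defendant can get 287.6837 next round, worth 0.97 × 287.6837 = 279.053189 now. The plaintiff offers 279.053189 and keeps 400 − 279.053189 = 120.946811.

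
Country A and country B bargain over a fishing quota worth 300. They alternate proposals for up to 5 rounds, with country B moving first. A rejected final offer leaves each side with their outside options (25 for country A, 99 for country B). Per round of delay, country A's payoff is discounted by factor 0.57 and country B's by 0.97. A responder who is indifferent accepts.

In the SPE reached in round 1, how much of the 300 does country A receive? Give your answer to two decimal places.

Round 5 (country B proposes): country A gets 25 if talks fail, so country B offers 25 and keeps 275.
Round 4 (country A proposes): country B can get 275 next round, worth 0.97 × 275 = 266.75 now. Country A offers 266.75 and keeps 300 − 266.75 = 33.25.
Round 3 (country B proposes): country A can get 33.25 next round, worth 0.57 × 33.25 = 18.9525 now; country B offers that and keeps 281.0475.
Round 2 (country A proposes): country B can get 281.0475 next round, worth 0.97 × 281.0475 = 272.616075 now, so country A offers 272.616075, keeping 27.383925.
Round 1 (country B proposes): country A can get 27.383925 next round, worth 0.57 × 27.383925 = 15.60883725 now, so country B offers 15.60883725, keeping 284.39116275.

15.61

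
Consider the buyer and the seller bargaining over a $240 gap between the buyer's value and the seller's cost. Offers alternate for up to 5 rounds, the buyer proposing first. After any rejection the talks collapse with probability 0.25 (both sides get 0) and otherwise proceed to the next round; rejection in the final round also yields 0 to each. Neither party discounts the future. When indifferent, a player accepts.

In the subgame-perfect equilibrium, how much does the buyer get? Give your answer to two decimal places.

169.69

Round 5 (the buyer proposes): rejection yields 0 for the seller; the buyer offers 0 and keeps 240.
Round 4 (the seller proposes): rejecting gives the buyer an expected 0.75 × 240 = 180; the seller offers that and keeps 60.
Round 3 (the buyer proposes): rejecting gives the seller an expected 0.75 × 60 = 45, so the buyer offers 45, keeping 195.
Round 2 (the seller proposes): rejecting gives the buyer an expected 0.75 × 195 = 146.25. The seller offers 146.25 and keeps 240 − 146.25 = 93.75.
Round 1 (the buyer proposes): rejecting gives the seller an expected 0.75 × 93.75 = 70.3125; the buyer offers that and keeps 169.6875.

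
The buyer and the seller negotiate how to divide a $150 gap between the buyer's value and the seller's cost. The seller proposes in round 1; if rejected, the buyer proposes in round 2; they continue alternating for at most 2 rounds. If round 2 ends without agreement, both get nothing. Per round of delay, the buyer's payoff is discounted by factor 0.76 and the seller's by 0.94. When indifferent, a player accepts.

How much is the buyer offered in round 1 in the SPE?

Round 2 (the buyer proposes): rejection yields 0 for the seller; the buyer offers 0 and keeps 150.
Round 1 (the seller proposes): the buyer can get 150 next round, worth 0.76 × 150 = 114 now; the seller offers that and keeps 36.

114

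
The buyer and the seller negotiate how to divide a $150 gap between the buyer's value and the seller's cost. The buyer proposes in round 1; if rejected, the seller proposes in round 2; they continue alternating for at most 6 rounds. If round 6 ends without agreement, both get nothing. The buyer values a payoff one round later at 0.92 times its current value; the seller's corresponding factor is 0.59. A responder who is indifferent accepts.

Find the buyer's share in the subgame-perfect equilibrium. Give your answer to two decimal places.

Round 6 (the seller proposes): rejection yields 0 for the buyer; the seller offers 0 and keeps 150.
Round 5 (the buyer proposes): the seller can get 150 next round, worth 0.59 × 150 = 88.5 now; the buyer offers that and keeps 61.5.
Round 4 (the seller proposes): the buyer can get 61.5 next round, worth 0.92 × 61.5 = 56.58 now, so the seller offers 56.58, keeping 93.42.
Round 3 (the buyer proposes): the seller can get 93.42 next round, worth 0.59 × 93.42 = 55.1178 now. The buyer offers 55.1178 and keeps 150 − 55.1178 = 94.8822.
Round 2 (the seller proposes): the buyer can get 94.8822 next round, worth 0.92 × 94.8822 = 87.291624 now. The seller offers 87.291624 and keeps 150 − 87.291624 = 62.708376.
Round 1 (the buyer proposes): the seller can get 62.708376 next round, worth 0.59 × 62.708376 = 36.99794184 now. The buyer offers 36.99794184 and keeps 150 − 36.99794184 = 113.00205816.

113.00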